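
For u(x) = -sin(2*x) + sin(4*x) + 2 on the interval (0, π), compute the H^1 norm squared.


||u||_{H^1(0,π)}^2 = 15*π

u'(x) = -2*cos(2*x) + 4*cos(4*x).
Expand u² and (u')² and integrate term by term on (0, π), using: for integers n ≥ 1, ∫_0^π sin²(nx) dx = ∫_0^π cos²(nx) dx = π/2; for n ≠ n', ∫_0^π sin(nx)sin(n'x) dx = ∫_0^π cos(nx)cos(n'x) dx = 0; and by product-to-sum, ∫_0^π sin(nx)cos(n'x) dx = ½∫_0^π [sin((n+n')x) + sin((n−n')x)] dx, which is 0 when n+n' is even and 2n/(n²−n'²) when n+n' is odd (it need not vanish on (0, π)). For the constant mode: ∫_0^π 1 dx = π, ∫_0^π cos(nx) dx = 0, ∫_0^π sin(nx) dx = (1−(−1)^n)/n.
  u² squared terms: (2)²·∫1 dx = 4·π = 4*π;  (-1)²·∫sin(2x)² dx = 1·π/2 = π/2;  (1)²·∫sin(4x)² dx = 1·π/2 = π/2.
  u² cross terms: 2·(2)·(-1)·∫1·sin(2x) dx = -4·(0) = 0;  2·(2)·(1)·∫1·sin(4x) dx = 4·(0) = 0;  2·(-1)·(1)·∫sin(2x)·sin(4x) dx = -2·(0) = 0.
  So ∫_0^π u² dx = 4*π + π/2 + π/2 + 0 + 0 + 0 = 5*π.
  (u')² squared terms: (-2)²·∫cos(2x)² dx = 4·π/2 = 2*π;  (4)²·∫cos(4x)² dx = 16·π/2 = 8*π.
  (u')² cross terms: 2·(-2)·(4)·∫cos(2x)·cos(4x) dx = -16·(0) = 0.
  So ∫_0^π (u')² dx = 2*π + 8*π + 0 = 10*π.
||u||_{H^1}^2 = (5*π) + (10*π) = 15*π.


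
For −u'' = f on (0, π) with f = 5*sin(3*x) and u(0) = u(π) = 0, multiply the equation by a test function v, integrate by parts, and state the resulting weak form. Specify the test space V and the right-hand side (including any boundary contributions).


V = H^1_0(0, π) (so v(0) = v(π) = 0); weak form: ∫_0^π u'v' dx = ∫_0^π (5*sin(3*x)) v dx for all v ∈ V.

Multiply both sides by a test function v and integrate from 0 to π:
  ∫_0^π −u''(x) v(x) dx = ∫_0^π f(x) v(x) dx.
Integrate the LHS by parts once:
  ∫_0^π −u'' v dx = −[u'(x) v(x)]_0^π + ∫_0^π u'(x) v'(x) dx.
Thus ∫_0^π u'(x) v'(x) dx = ∫_0^π f(x) v(x) dx + [u'(x) v(x)]_0^π.
Choose V so that boundary terms are either known or forced to vanish.
u is Dirichlet: u(0) = u(π) = 0. Let V = H^1_0(0, π); then v(0) = v(π) = 0, and [u' v]_0^π = 0.
Weak formulation: find u (satisfying any essential BC) such that ∫_0^π u'(x) v'(x) dx = ∫_0^π f v dx for all v ∈ V.
Substituting f(x) = 5*sin(3*x), the right-hand side is ∫_0^π (5*sin(3*x)) v dx.


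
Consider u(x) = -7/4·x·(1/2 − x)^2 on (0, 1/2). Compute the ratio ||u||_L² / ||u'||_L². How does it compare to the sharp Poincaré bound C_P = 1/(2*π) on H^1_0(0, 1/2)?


||u||_L² / ||u'||_L² = sqrt(14)/28 < C_P = 1/(2*π).

u(x) = -7/4·x·(1/2 − x)^2, so u'(x) = -21*x^2/4 + 7*x/2 - 7/16.
u(x) = -7/4·x·(1/2 − x)^2 vanishes at x = 0 and x = 1/2, so u ∈ H^1_0(0, 1/2). Differentiate via the product rule and integrate the resulting polynomials term by term.
  ∫_0^1/2 u² dx = ∫_0^1/2 (49*x^6/16 - 49*x^5/8 + 147*x^4/32 - 49*x^3/32 + 49*x^2/256) dx. Term by term:
    ∫_0^1/2 49*x^6/16 dx = 7/2048;  ∫_0^1/2 -49*x^5/8 dx = -49/3072;  ∫_0^1/2 147*x^4/32 dx = 147/5120;
    ∫_0^1/2 -49*x^3/32 dx = -49/2048;  ∫_0^1/2 49*x^2/256 dx = 49/6144.
  Sum: 7/2048 − 49/3072 + 147/5120 − 49/2048 + 49/6144 = 7/30720.
  ∫_0^1/2 (u')² dx = ∫_0^1/2 (441*x^4/16 - 147*x^3/4 + 539*x^2/32 - 49*x/16 + 49/256) dx. Term by term:
    ∫_0^1/2 441*x^4/16 dx = 441/2560;  ∫_0^1/2 -147*x^3/4 dx = -147/256;  ∫_0^1/2 539*x^2/32 dx = 539/768;
    ∫_0^1/2 -49*x/16 dx = -49/128;  ∫_0^1/2 49/256 dx = 49/512.
  Sum: 441/2560 − 147/256 + 539/768 − 49/128 + 49/512 = 49/3840.
∫_0^1/2 u² dx = 7/30720, so ||u||_L² = sqrt(210)/960.
∫_0^1/2 (u')² dx = 49/3840, so ||u'||_L² = 7*sqrt(15)/240.
Ratio ||u||_L² / ||u'||_L² = sqrt(14)/28.
Sharp Poincaré constant on H^1_0(0, 1/2) is C_P = L/π = 1/(2*π), achieved by sin(2*π·x).
A polynomial bump cannot attain the sharp Poincaré constant (only the first sine eigenfunction does), so the ratio is strictly less than C_P, consistent with ||u||_L² ≤ C_P ||u'||_L².


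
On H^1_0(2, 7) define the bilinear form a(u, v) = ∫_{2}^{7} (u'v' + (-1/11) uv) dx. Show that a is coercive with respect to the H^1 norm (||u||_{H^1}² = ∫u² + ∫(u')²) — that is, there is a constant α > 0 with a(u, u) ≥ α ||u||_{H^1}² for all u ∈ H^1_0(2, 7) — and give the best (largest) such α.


α = (-25/11 + π^2)/(π^2 + 25)

Coercivity of a(·,·) on H^1_0(2, 7) means a(u, u) ≥ α ||u||_{H^1}² for every u ∈ H^1_0.
The interval has length L = 5, and Poincaré/coercivity depend only on L. Here a(u, u) = ∫(u')² + (-1/11)·∫u².
Here c = -1/11 < 0 with |c| < (π/L)² = π^2/25, so coercivity still holds. The condition a(u,u) ≥ α||u||_{H^1}² reads (1−α)∫(u')² ≥ (α−c)∫u². Any admissible α is ≤ 1 (rapidly oscillating u have ∫u²/∫(u')² → 0), and α = 1 would force 0 ≥ (1−c)∫u², impossible since c < 1; so 1−α > 0. By the sharp Poincaré inequality on H^1_0 of an interval of length L, ∫(u')² ≥ (π/L)²∫u² with equality for the first sine mode sin(π(x−x₀)/L) (x₀ the left endpoint), so the inequality holds for all u iff (1−α)(π/L)² ≥ α − c, i.e. α ≤ ((π/L)² + c)/((π/L)² + 1) = (1 + c(L/π)²)/(1 + (L/π)²). (Direct route, valid since c ≤ 0: Poincaré gives c∫u² ≥ c(L/π)²∫(u')², so a(u,u) ≥ (1 + c(L/π)²)∫(u')², while ||u||_{H^1}² ≤ (1 + (L/π)²)∫(u')²; dividing yields the same α.) With (π/L)² = π^2/25 and c = -1/11, the largest admissible constant is α = ((π/L)² + c)/((π/L)² + 1).
Simplifying, α = (-25/11 + π^2)/(π^2 + 25).


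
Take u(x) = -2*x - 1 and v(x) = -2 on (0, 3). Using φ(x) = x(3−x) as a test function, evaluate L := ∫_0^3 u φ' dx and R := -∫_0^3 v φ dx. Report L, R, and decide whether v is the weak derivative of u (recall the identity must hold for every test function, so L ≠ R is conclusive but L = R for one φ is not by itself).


LHS = 9, RHS = 9. Yes, v = u' weakly.

u(x) = -2*x - 1, classical derivative u'(x) = -2.
φ(x) = x(3−x), so φ'(x) = 3 - 2*x.
Note φ(0) = φ(3) = 0, so the boundary term u·φ vanishes.
LHS = ∫_0^3 u(x) φ'(x) dx = ∫_0^3 (4*x^2 - 4*x - 3) dx. Term by term:
  ∫_0^3 4*x^2 dx = 36;  ∫_0^3 -4*x dx = -18;  ∫_0^3 -3 dx = -9.
Sum: 36 − 18 − 9 = 9.
So LHS = 9.
∫_0^3 v(x) φ(x) dx = ∫_0^3 (2*x^2 - 6*x) dx. Term by term:
  ∫_0^3 2*x^2 dx = 18;  ∫_0^3 -6*x dx = -27.
Sum: 18 − 27 = -9.
So RHS = -∫_0^3 v(x) φ(x) dx = 9.
LHS = RHS, so the identity holds for this test φ.
Moreover u is smooth here and v(x) = u'(x) = -2 pointwise, so the identity holds for every test function. Hence v is the weak derivative of u.


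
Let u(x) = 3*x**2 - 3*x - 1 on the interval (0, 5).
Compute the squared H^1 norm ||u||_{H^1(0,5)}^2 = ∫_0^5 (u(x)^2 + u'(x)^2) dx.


||u||_{H^1}^2 = 8225/2

The H^1 norm (squared) on an interval (0, L) is
  ||u||_{H^1}^2 = ∫_0^L u(x)^2 dx + ∫_0^L u'(x)^2 dx.
Compute u'(x) = 6*x - 3.
Then u(x)^2 = 9*x**4 - 18*x**3 + 3*x**2 + 6*x + 1 and u'(x)^2 = 36*x**2 - 36*x + 9.
Integrate each monomial from 0 to 5 using ∫_0^5 c·x^n dx = c·5^(n+1)/(n+1):
  ∫_0^5 u(x)^2 dx = ∫_0^5 (9*x^4 - 18*x^3 + 3*x^2 + 6*x + 1) dx. Term by term:
    ∫_0^5 9*x^4 dx = 5625;  ∫_0^5 -18*x^3 dx = -5625/2;  ∫_0^5 3*x^2 dx = 125;
    ∫_0^5 6*x dx = 75;  ∫_0^5 1 dx = 5.
  Sum: 5625 − 5625/2 + 125 + 75 + 5 = 6035/2.
  ∫_0^5 u'(x)^2 dx = ∫_0^5 (36*x^2 - 36*x + 9) dx. Term by term:
    ∫_0^5 36*x^2 dx = 1500;  ∫_0^5 -36*x dx = -450;  ∫_0^5 9 dx = 45.
  Sum: 1500 − 450 + 45 = 1095.
Adding: ||u||_{H^1}^2 = 6035/2 + 1095 = 8225/2.


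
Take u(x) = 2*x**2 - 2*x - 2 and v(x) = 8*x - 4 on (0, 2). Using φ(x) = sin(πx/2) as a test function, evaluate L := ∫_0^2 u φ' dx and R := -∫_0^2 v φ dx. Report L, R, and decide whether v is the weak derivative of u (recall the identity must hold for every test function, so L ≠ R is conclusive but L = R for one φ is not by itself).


LHS = -8/π, RHS = -16/π. No, v is not the weak derivative of u.

u(x) = 2*x**2 - 2*x - 2, classical derivative u'(x) = 4*x - 2.
φ(x) = sin(πx/2), so φ'(x) = π*cos(π*x/2)/2.
Note φ(0) = φ(2) = 0, so the boundary term u·φ vanishes.
LHS = ∫_0^2 u(x) φ'(x) dx = ∫_0^2 (π*x^2*cos(π*x/2) - π*x*cos(π*x/2) - π*cos(π*x/2)) dx. Term by term:
  ∫_0^2 -π*cos(π*x/2) dx = 0;  ∫_0^2 π*x^2*cos(π*x/2) dx = -16/π;  ∫_0^2 -π*x*cos(π*x/2) dx = 8/π.
Sum: 0 − 16/π + 8/π = -8/π.
So LHS = -8/π.
∫_0^2 v(x) φ(x) dx = ∫_0^2 (8*x*sin(π*x/2) - 4*sin(π*x/2)) dx. Term by term:
  ∫_0^2 -4*sin(π*x/2) dx = -16/π;  ∫_0^2 8*x*sin(π*x/2) dx = 32/π.
Sum: -16/π + 32/π = 16/π.
So RHS = -∫_0^2 v(x) φ(x) dx = -16/π.
LHS − RHS = 8/π ≠ 0, so the identity fails.
(For a valid weak derivative the identity must hold for EVERY test function, in particular this one. The failure shows v is NOT the weak derivative of u.)
Correct weak derivative would be u'(x) = 4*x - 2.


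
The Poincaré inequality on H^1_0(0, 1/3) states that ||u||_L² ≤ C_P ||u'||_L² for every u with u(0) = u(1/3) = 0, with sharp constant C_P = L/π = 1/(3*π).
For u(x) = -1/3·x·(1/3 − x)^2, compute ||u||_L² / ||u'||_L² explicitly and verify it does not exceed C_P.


||u||_L² / ||u'||_L² = sqrt(14)/42 < C_P = 1/(3*π).

u(x) = -1/3·x·(1/3 − x)^2, so u'(x) = (1 - 9*x)*(3*x - 1)/27.
u(x) = -1/3·x·(1/3 − x)^2 vanishes at x = 0 and x = 1/3, so u ∈ H^1_0(0, 1/3). Differentiate via the product rule and integrate the resulting polynomials term by term.
  ∫_0^1/3 u² dx = ∫_0^1/3 (x^6/9 - 4*x^5/27 + 2*x^4/27 - 4*x^3/243 + x^2/729) dx. Term by term:
    ∫_0^1/3 x^6/9 dx = 1/137781;  ∫_0^1/3 -4*x^5/27 dx = -2/59049;  ∫_0^1/3 2*x^4/27 dx = 2/32805;
    ∫_0^1/3 -4*x^3/243 dx = -1/19683;  ∫_0^1/3 x^2/729 dx = 1/59049.
  Sum: 1/137781 − 2/59049 + 2/32805 − 1/19683 + 1/59049 = 1/2066715.
  ∫_0^1/3 (u')² dx = ∫_0^1/3 (x^4 - 8*x^3/9 + 22*x^2/81 - 8*x/243 + 1/729) dx. Term by term:
    ∫_0^1/3 x^4 dx = 1/1215;  ∫_0^1/3 -8*x^3/9 dx = -2/729;  ∫_0^1/3 22*x^2/81 dx = 22/6561;
    ∫_0^1/3 -8*x/243 dx = -4/2187;  ∫_0^1/3 1/729 dx = 1/2187.
  Sum: 1/1215 − 2/729 + 22/6561 − 4/2187 + 1/2187 = 2/32805.
∫_0^1/3 u² dx = 1/2066715, so ||u||_L² = sqrt(35)/8505.
∫_0^1/3 (u')² dx = 2/32805, so ||u'||_L² = sqrt(10)/405.
Ratio ||u||_L² / ||u'||_L² = sqrt(14)/42.
Sharp Poincaré constant on H^1_0(0, 1/3) is C_P = L/π = 1/(3*π), achieved by sin(3*π·x).
A polynomial bump cannot attain the sharp Poincaré constant (only the first sine eigenfunction does), so the ratio is strictly less than C_P, consistent with ||u||_L² ≤ C_P ||u'||_L².


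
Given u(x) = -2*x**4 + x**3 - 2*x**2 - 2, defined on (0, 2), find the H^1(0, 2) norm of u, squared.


||u||_{H^1}^2 = 87176/63

The H^1 norm (squared) on an interval (0, L) is
  ||u||_{H^1}^2 = ∫_0^L u(x)^2 dx + ∫_0^L u'(x)^2 dx.
Compute u'(x) = -8*x**3 + 3*x**2 - 4*x.
Then u(x)^2 = 4*x**8 - 4*x**7 + 9*x**6 - 4*x**5 + 12*x**4 - 4*x**3 + 8*x**2 + 4 and u'(x)^2 = 64*x**6 - 48*x**5 + 73*x**4 - 24*x**3 + 16*x**2.
Integrate each monomial from 0 to 2 using ∫_0^2 c·x^n dx = c·2^(n+1)/(n+1):
  ∫_0^2 u(x)^2 dx = ∫_0^2 (4*x^8 - 4*x^7 + 9*x^6 - 4*x^5 + 12*x^4 - 4*x^3 + 8*x^2 + 4) dx. Term by term:
    ∫_0^2 4*x^8 dx = 2048/9;  ∫_0^2 -4*x^7 dx = -128;  ∫_0^2 9*x^6 dx = 1152/7;
    ∫_0^2 -4*x^5 dx = -128/3;  ∫_0^2 12*x^4 dx = 384/5;  ∫_0^2 -4*x^3 dx = -16;
    ∫_0^2 8*x^2 dx = 64/3;  ∫_0^2 4 dx = 8.
  Sum: 2048/9 − 128 + 1152/7 − 128/3 + 384/5 − 16 + 64/3 + 8 = 98152/315.
  ∫_0^2 u'(x)^2 dx = ∫_0^2 (64*x^6 - 48*x^5 + 73*x^4 - 24*x^3 + 16*x^2) dx. Term by term:
    ∫_0^2 64*x^6 dx = 8192/7;  ∫_0^2 -48*x^5 dx = -512;  ∫_0^2 73*x^4 dx = 2336/5;
    ∫_0^2 -24*x^3 dx = -96;  ∫_0^2 16*x^2 dx = 128/3.
  Sum: 8192/7 − 512 + 2336/5 − 96 + 128/3 = 112576/105.
Adding: ||u||_{H^1}^2 = 98152/315 + 112576/105 = 87176/63.


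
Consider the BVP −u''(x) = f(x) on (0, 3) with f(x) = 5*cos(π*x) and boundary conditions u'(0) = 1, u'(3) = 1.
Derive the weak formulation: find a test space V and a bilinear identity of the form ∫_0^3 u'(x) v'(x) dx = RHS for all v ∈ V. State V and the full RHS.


V = H^1(0, 3) (v unrestricted at boundary; u is determined up to an additive constant); weak form: ∫_0^3 u'v' dx = ∫_0^3 (5*cos(π*x)) v dx + v(3) − v(0) for all v ∈ V.

Multiply both sides by a test function v and integrate from 0 to 3:
  ∫_0^3 −u''(x) v(x) dx = ∫_0^3 f(x) v(x) dx.
Integrate the LHS by parts once:
  ∫_0^3 −u'' v dx = −[u'(x) v(x)]_0^3 + ∫_0^3 u'(x) v'(x) dx.
Thus ∫_0^3 u'(x) v'(x) dx = ∫_0^3 f(x) v(x) dx + [u'(x) v(x)]_0^3.
Choose V so that boundary terms are either known or forced to vanish.
u has inhomogeneous Neumann u'(0) = 1, u'(3) = 1. [u' v]_0^3 = (1)·v(3) − (1)·v(0) = v(3) − v(0). Take V = H^1(0, 3); boundary term becomes part of RHS.
Weak formulation: find u (satisfying any essential BC) such that ∫_0^3 u'(x) v'(x) dx = ∫_0^3 f v dx + v(3) − v(0) for all v ∈ V (Neumann data are natural BCs: they enter the RHS as boundary terms).
Substituting f(x) = 5*cos(π*x), the right-hand side is ∫_0^3 (5*cos(π*x)) v dx + v(3) − v(0).
Compatibility check (pure Neumann): taking v ≡ 1 ∈ V gives 0 = ∫_0^3 f dx + (1) − (1), i.e. ∫_0^3 f dx must equal u'(0) − u'(3) = 0. Indeed ∫_0^3 (5*cos(π*x)) dx = 0, so the data are compatible. The solution is then unique only up to an additive constant (fix it e.g. by requiring ∫_0^3 u dx = 0).


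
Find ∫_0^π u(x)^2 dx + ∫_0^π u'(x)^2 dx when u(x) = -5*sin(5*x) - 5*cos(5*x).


||u||_{H^1(0,π)}^2 = 650*π

u'(x) = 25*sin(5*x) - 25*cos(5*x).
Expand u² and (u')² and integrate term by term on (0, π), using: for integers n ≥ 1, ∫_0^π sin²(nx) dx = ∫_0^π cos²(nx) dx = π/2; for n ≠ n', ∫_0^π sin(nx)sin(n'x) dx = ∫_0^π cos(nx)cos(n'x) dx = 0; and by product-to-sum, ∫_0^π sin(nx)cos(n'x) dx = ½∫_0^π [sin((n+n')x) + sin((n−n')x)] dx, which is 0 when n+n' is even and 2n/(n²−n'²) when n+n' is odd (it need not vanish on (0, π)).
  u² squared terms: (-5)²·∫cos(5x)² dx = 25·π/2 = 25*π/2;  (-5)²·∫sin(5x)² dx = 25·π/2 = 25*π/2.
  u² cross terms: 2·(-5)·(-5)·∫cos(5x)·sin(5x) dx = 50·(0) = 0.
  So ∫_0^π u² dx = 25*π/2 + 25*π/2 + 0 = 25*π.
  (u')² squared terms: (-25)²·∫cos(5x)² dx = 625·π/2 = 625*π/2;  (25)²·∫sin(5x)² dx = 625·π/2 = 625*π/2.
  (u')² cross terms: 2·(-25)·(25)·∫cos(5x)·sin(5x) dx = -1250·(0) = 0.
  So ∫_0^π (u')² dx = 625*π/2 + 625*π/2 + 0 = 625*π.
||u||_{H^1}^2 = (25*π) + (625*π) = 650*π.


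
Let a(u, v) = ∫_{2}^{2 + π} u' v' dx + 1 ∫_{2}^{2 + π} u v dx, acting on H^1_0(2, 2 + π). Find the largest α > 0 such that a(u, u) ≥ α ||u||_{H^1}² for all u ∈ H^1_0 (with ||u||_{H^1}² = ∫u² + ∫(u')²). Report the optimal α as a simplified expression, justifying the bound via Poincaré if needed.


α = 1

Coercivity of a(·,·) on H^1_0(2, 2 + π) means a(u, u) ≥ α ||u||_{H^1}² for every u ∈ H^1_0.
The interval has length L = π, and Poincaré/coercivity depend only on L. Here a(u, u) = ∫(u')² + (1)·∫u².
Here c = 1 ≥ 1, so a(u,u) = ∫(u')² + c∫u² ≥ ∫(u')² + ∫u² = ||u||_{H^1}², i.e. α = 1 works. No larger α is possible: a(u,u) ≥ α||u||_{H^1}² means (1−α)∫(u')² ≥ (α−c)∫u², and for the modes u_n = sin(nπ(x−x₀)/L) (x₀ the left endpoint) one has ∫u_n²/∫(u_n')² = (L/(nπ))² → 0, so a(u_n,u_n)/||u_n||_{H^1}² → 1. Hence the optimal constant is α = 1.
Therefore α = 1.


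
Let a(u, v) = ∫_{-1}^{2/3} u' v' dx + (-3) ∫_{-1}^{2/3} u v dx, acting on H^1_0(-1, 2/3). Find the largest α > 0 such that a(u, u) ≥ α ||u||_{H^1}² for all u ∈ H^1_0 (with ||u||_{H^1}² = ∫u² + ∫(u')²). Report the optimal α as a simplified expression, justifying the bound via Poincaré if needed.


α = 3*(-25 + 3*π^2)/(25 + 9*π^2)

Coercivity of a(·,·) on H^1_0(-1, 2/3) means a(u, u) ≥ α ||u||_{H^1}² for every u ∈ H^1_0.
The interval has length L = 5/3, and Poincaré/coercivity depend only on L. Here a(u, u) = ∫(u')² + (-3)·∫u².
Here c = -3 < 0 with |c| < (π/L)² = 9*π^2/25, so coercivity still holds. The condition a(u,u) ≥ α||u||_{H^1}² reads (1−α)∫(u')² ≥ (α−c)∫u². Any admissible α is ≤ 1 (rapidly oscillating u have ∫u²/∫(u')² → 0), and α = 1 would force 0 ≥ (1−c)∫u², impossible since c < 1; so 1−α > 0. By the sharp Poincaré inequality on H^1_0 of an interval of length L, ∫(u')² ≥ (π/L)²∫u² with equality for the first sine mode sin(π(x−x₀)/L) (x₀ the left endpoint), so the inequality holds for all u iff (1−α)(π/L)² ≥ α − c, i.e. α ≤ ((π/L)² + c)/((π/L)² + 1) = (1 + c(L/π)²)/(1 + (L/π)²). (Direct route, valid since c ≤ 0: Poincaré gives c∫u² ≥ c(L/π)²∫(u')², so a(u,u) ≥ (1 + c(L/π)²)∫(u')², while ||u||_{H^1}² ≤ (1 + (L/π)²)∫(u')²; dividing yields the same α.) With (π/L)² = 9*π^2/25 and c = -3, the largest admissible constant is α = ((π/L)² + c)/((π/L)² + 1).
Simplifying, α = 3*(-25 + 3*π^2)/(25 + 9*π^2).


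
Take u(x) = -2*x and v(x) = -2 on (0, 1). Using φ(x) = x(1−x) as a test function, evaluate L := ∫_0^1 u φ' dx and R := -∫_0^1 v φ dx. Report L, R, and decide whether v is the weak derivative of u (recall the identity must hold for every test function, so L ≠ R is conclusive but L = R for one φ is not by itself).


LHS = 1/3, RHS = 1/3. Yes, v = u' weakly.

u(x) = -2*x, classical derivative u'(x) = -2.
φ(x) = x(1−x), so φ'(x) = 1 - 2*x.
Note φ(0) = φ(1) = 0, so the boundary term u·φ vanishes.
LHS = ∫_0^1 u(x) φ'(x) dx = ∫_0^1 (4*x^2 - 2*x) dx. Term by term:
  ∫_0^1 4*x^2 dx = 4/3;  ∫_0^1 -2*x dx = -1.
Sum: 4/3 − 1 = 1/3.
So LHS = 1/3.
∫_0^1 v(x) φ(x) dx = ∫_0^1 (2*x^2 - 2*x) dx. Term by term:
  ∫_0^1 2*x^2 dx = 2/3;  ∫_0^1 -2*x dx = -1.
Sum: 2/3 − 1 = -1/3.
So RHS = -∫_0^1 v(x) φ(x) dx = 1/3.
LHS = RHS, so the identity holds for this test φ.
Moreover u is smooth here and v(x) = u'(x) = -2 pointwise, so the identity holds for every test function. Hence v is the weak derivative of u.


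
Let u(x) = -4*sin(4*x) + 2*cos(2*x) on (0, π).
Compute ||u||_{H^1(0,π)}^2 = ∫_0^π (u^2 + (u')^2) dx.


||u||_{H^1(0,π)}^2 = 146*π

u'(x) = -4*sin(2*x) - 16*cos(4*x).
Expand u² and (u')² and integrate term by term on (0, π), using: for integers n ≥ 1, ∫_0^π sin²(nx) dx = ∫_0^π cos²(nx) dx = π/2; for n ≠ n', ∫_0^π sin(nx)sin(n'x) dx = ∫_0^π cos(nx)cos(n'x) dx = 0; and by product-to-sum, ∫_0^π sin(nx)cos(n'x) dx = ½∫_0^π [sin((n+n')x) + sin((n−n')x)] dx, which is 0 when n+n' is even and 2n/(n²−n'²) when n+n' is odd (it need not vanish on (0, π)).
  u² squared terms: (-4)²·∫sin(4x)² dx = 16·π/2 = 8*π;  (2)²·∫cos(2x)² dx = 4·π/2 = 2*π.
  u² cross terms: 2·(-4)·(2)·∫sin(4x)·cos(2x) dx = -16·(0) = 0.
  So ∫_0^π u² dx = 8*π + 2*π + 0 = 10*π.
  (u')² squared terms: (-16)²·∫cos(4x)² dx = 256·π/2 = 128*π;  (-4)²·∫sin(2x)² dx = 16·π/2 = 8*π.
  (u')² cross terms: 2·(-16)·(-4)·∫cos(4x)·sin(2x) dx = 128·(0) = 0.
  So ∫_0^π (u')² dx = 128*π + 8*π + 0 = 136*π.
||u||_{H^1}^2 = (10*π) + (136*π) = 146*π.


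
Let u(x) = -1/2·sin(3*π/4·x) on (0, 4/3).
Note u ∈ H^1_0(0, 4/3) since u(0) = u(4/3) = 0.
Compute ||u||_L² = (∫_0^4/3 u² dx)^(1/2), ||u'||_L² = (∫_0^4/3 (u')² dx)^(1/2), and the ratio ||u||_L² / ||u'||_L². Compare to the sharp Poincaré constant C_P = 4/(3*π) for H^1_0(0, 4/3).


||u||_L² / ||u'||_L² = 4/(3*π) = C_P.

u(x) = -1/2·sin(3*π/4·x), so u'(x) = -3*π*cos(3*π*x/4)/8.
Writing u(x) = A·sin(kπx/L) with A = -1/2 and k = 1, use ∫_0^L sin²(kπx/L) dx = L/2 and ∫_0^L cos²(kπx/L) dx = L/2.
u² = 1/4·sin²(3*π/4·x) and (u')² = 9*π^2/64·cos²(3*π/4·x), and each of sin², cos² integrates to L/2 = 2/3 over (0, 4/3).
∫_0^4/3 u² dx = 1/6, so ||u||_L² = sqrt(6)/6.
∫_0^4/3 (u')² dx = 3*π^2/32, so ||u'||_L² = sqrt(6)*π/8.
Ratio ||u||_L² / ||u'||_L² = 4/(3*π).
Sharp Poincaré constant on H^1_0(0, 4/3) is C_P = L/π = 4/(3*π), achieved by sin(3*π/4·x).
This is the k = 1 eigenfunction (up to amplitude), so the ratio equals the sharp Poincaré constant exactly.


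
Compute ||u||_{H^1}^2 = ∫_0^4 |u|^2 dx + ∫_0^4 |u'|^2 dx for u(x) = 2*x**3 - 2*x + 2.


||u||_{H^1}^2 = 1590752/105

The H^1 norm (squared) on an interval (0, L) is
  ||u||_{H^1}^2 = ∫_0^L u(x)^2 dx + ∫_0^L u'(x)^2 dx.
Compute u'(x) = 6*x**2 - 2.
Then u(x)^2 = 4*x**6 - 8*x**4 + 8*x**3 + 4*x**2 - 8*x + 4 and u'(x)^2 = 36*x**4 - 24*x**2 + 4.
Integrate each monomial from 0 to 4 using ∫_0^4 c·x^n dx = c·4^(n+1)/(n+1):
  ∫_0^4 u(x)^2 dx = ∫_0^4 (4*x^6 - 8*x^4 + 8*x^3 + 4*x^2 - 8*x + 4) dx. Term by term:
    ∫_0^4 4*x^6 dx = 65536/7;  ∫_0^4 -8*x^4 dx = -8192/5;  ∫_0^4 8*x^3 dx = 512;
    ∫_0^4 4*x^2 dx = 256/3;  ∫_0^4 -8*x dx = -64;  ∫_0^4 4 dx = 16.
  Sum: 65536/7 − 8192/5 + 512 + 256/3 − 64 + 16 = 868688/105.
  ∫_0^4 u'(x)^2 dx = ∫_0^4 (36*x^4 - 24*x^2 + 4) dx. Term by term:
    ∫_0^4 36*x^4 dx = 36864/5;  ∫_0^4 -24*x^2 dx = -512;  ∫_0^4 4 dx = 16.
  Sum: 36864/5 − 512 + 16 = 34384/5.
Adding: ||u||_{H^1}^2 = 868688/105 + 34384/5 = 1590752/105.


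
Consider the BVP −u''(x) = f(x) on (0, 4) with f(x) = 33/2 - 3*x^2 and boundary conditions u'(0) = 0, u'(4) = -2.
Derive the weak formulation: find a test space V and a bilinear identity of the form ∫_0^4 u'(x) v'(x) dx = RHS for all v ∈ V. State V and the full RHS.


V = H^1(0, 4) (v unrestricted at boundary; u is determined up to an additive constant); weak form: ∫_0^4 u'v' dx = ∫_0^4 (33/2 - 3*x^2) v dx − 2·v(4) for all v ∈ V.

Multiply both sides by a test function v and integrate from 0 to 4:
  ∫_0^4 −u''(x) v(x) dx = ∫_0^4 f(x) v(x) dx.
Integrate the LHS by parts once:
  ∫_0^4 −u'' v dx = −[u'(x) v(x)]_0^4 + ∫_0^4 u'(x) v'(x) dx.
Thus ∫_0^4 u'(x) v'(x) dx = ∫_0^4 f(x) v(x) dx + [u'(x) v(x)]_0^4.
Choose V so that boundary terms are either known or forced to vanish.
u has inhomogeneous Neumann u'(0) = 0, u'(4) = -2. [u' v]_0^4 = (-2)·v(4) − (0)·v(0) = − 2·v(4). Take V = H^1(0, 4); boundary term becomes part of RHS.
Weak formulation: find u (satisfying any essential BC) such that ∫_0^4 u'(x) v'(x) dx = ∫_0^4 f v dx − 2·v(4) for all v ∈ V (Neumann data are natural BCs: they enter the RHS as boundary terms).
Substituting f(x) = 33/2 - 3*x^2, the right-hand side is ∫_0^4 (33/2 - 3*x^2) v dx − 2·v(4).
Compatibility check (pure Neumann): taking v ≡ 1 ∈ V gives 0 = ∫_0^4 f dx + (-2) − (0), i.e. ∫_0^4 f dx must equal u'(0) − u'(4) = 2. Indeed ∫_0^4 (33/2 - 3*x^2) dx = 2, so the data are compatible. The solution is then unique only up to an additive constant (fix it e.g. by requiring ∫_0^4 u dx = 0).


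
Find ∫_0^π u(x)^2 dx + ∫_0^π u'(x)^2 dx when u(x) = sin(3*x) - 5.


||u||_{H^1(0,π)}^2 = -20/3 + 30*π

u'(x) = 3*cos(3*x).
Expand u² and (u')² and integrate term by term on (0, π), using: for integers n ≥ 1, ∫_0^π sin²(nx) dx = ∫_0^π cos²(nx) dx = π/2; for n ≠ n', ∫_0^π sin(nx)sin(n'x) dx = ∫_0^π cos(nx)cos(n'x) dx = 0; and by product-to-sum, ∫_0^π sin(nx)cos(n'x) dx = ½∫_0^π [sin((n+n')x) + sin((n−n')x)] dx, which is 0 when n+n' is even and 2n/(n²−n'²) when n+n' is odd (it need not vanish on (0, π)). For the constant mode: ∫_0^π 1 dx = π, ∫_0^π cos(nx) dx = 0, ∫_0^π sin(nx) dx = (1−(−1)^n)/n.
  u² squared terms: (-5)²·∫1 dx = 25·π = 25*π;  (1)²·∫sin(3x)² dx = 1·π/2 = π/2.
  u² cross terms: 2·(-5)·(1)·∫1·sin(3x) dx = -10·(2/3) = -20/3.
  So ∫_0^π u² dx = 25*π + π/2 − 20/3 = -20/3 + 51*π/2.
  (u')² squared terms: (3)²·∫cos(3x)² dx = 9·π/2 = 9*π/2.
  So ∫_0^π (u')² dx = 9*π/2.
||u||_{H^1}^2 = (-20/3 + 51*π/2) + (9*π/2) = -20/3 + 30*π.


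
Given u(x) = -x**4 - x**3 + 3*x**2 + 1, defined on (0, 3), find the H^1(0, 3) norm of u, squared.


||u||_{H^1}^2 = 1051017/140

The H^1 norm (squared) on an interval (0, L) is
  ||u||_{H^1}^2 = ∫_0^L u(x)^2 dx + ∫_0^L u'(x)^2 dx.
Compute u'(x) = -4*x**3 - 3*x**2 + 6*x.
Then u(x)^2 = x**8 + 2*x**7 - 5*x**6 - 6*x**5 + 7*x**4 - 2*x**3 + 6*x**2 + 1 and u'(x)^2 = 16*x**6 + 24*x**5 - 39*x**4 - 36*x**3 + 36*x**2.
Integrate each monomial from 0 to 3 using ∫_0^3 c·x^n dx = c·3^(n+1)/(n+1):
  ∫_0^3 u(x)^2 dx = ∫_0^3 (x^8 + 2*x^7 - 5*x^6 - 6*x^5 + 7*x^4 - 2*x^3 + 6*x^2 + 1) dx. Term by term:
    ∫_0^3 x^8 dx = 2187;  ∫_0^3 2*x^7 dx = 6561/4;  ∫_0^3 -5*x^6 dx = -10935/7;
    ∫_0^3 -6*x^5 dx = -729;  ∫_0^3 7*x^4 dx = 1701/5;  ∫_0^3 -2*x^3 dx = -81/2;
    ∫_0^3 6*x^2 dx = 54;  ∫_0^3 1 dx = 3.
  Sum: 2187 + 6561/4 − 10935/7 − 729 + 1701/5 − 81/2 + 54 + 3 = 264993/140.
  ∫_0^3 u'(x)^2 dx = ∫_0^3 (16*x^6 + 24*x^5 - 39*x^4 - 36*x^3 + 36*x^2) dx. Term by term:
    ∫_0^3 16*x^6 dx = 34992/7;  ∫_0^3 24*x^5 dx = 2916;  ∫_0^3 -39*x^4 dx = -9477/5;
    ∫_0^3 -36*x^3 dx = -729;  ∫_0^3 36*x^2 dx = 324.
  Sum: 34992/7 + 2916 − 9477/5 − 729 + 324 = 196506/35.
Adding: ||u||_{H^1}^2 = 264993/140 + 196506/35 = 1051017/140.


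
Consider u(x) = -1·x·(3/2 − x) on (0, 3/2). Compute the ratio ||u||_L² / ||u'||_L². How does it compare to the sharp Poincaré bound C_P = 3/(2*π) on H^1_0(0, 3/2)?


||u||_L² / ||u'||_L² = 3*sqrt(10)/20 < C_P = 3/(2*π).

u(x) = -1·x·(3/2 − x), so u'(x) = 2*x - 3/2.
u(x) = -1·x·(3/2 − x) vanishes at x = 0 and x = 3/2, so u ∈ H^1_0(0, 3/2). Differentiate via the product rule and integrate the resulting polynomials term by term.
  ∫_0^3/2 u² dx = ∫_0^3/2 (x^4 - 3*x^3 + 9*x^2/4) dx. Term by term:
    ∫_0^3/2 x^4 dx = 243/160;  ∫_0^3/2 -3*x^3 dx = -243/64;  ∫_0^3/2 9*x^2/4 dx = 81/32.
  Sum: 243/160 − 243/64 + 81/32 = 81/320.
  ∫_0^3/2 (u')² dx = ∫_0^3/2 (4*x^2 - 6*x + 9/4) dx. Term by term:
    ∫_0^3/2 4*x^2 dx = 9/2;  ∫_0^3/2 -6*x dx = -27/4;  ∫_0^3/2 9/4 dx = 27/8.
  Sum: 9/2 − 27/4 + 27/8 = 9/8.
∫_0^3/2 u² dx = 81/320, so ||u||_L² = 9*sqrt(5)/40.
∫_0^3/2 (u')² dx = 9/8, so ||u'||_L² = 3*sqrt(2)/4.
Ratio ||u||_L² / ||u'||_L² = 3*sqrt(10)/20.
Sharp Poincaré constant on H^1_0(0, 3/2) is C_P = L/π = 3/(2*π), achieved by sin(2*π/3·x).
A polynomial bump cannot attain the sharp Poincaré constant (only the first sine eigenfunction does), so the ratio is strictly less than C_P, consistent with ||u||_L² ≤ C_P ||u'||_L².


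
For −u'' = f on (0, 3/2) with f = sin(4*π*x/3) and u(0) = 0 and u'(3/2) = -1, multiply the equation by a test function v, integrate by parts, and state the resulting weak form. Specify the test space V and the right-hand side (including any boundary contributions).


V = {v ∈ H^1(0, 3/2) : v(0) = 0} (test functions vanish at x = 0 where u is specified); weak form: ∫_0^3/2 u'v' dx = ∫_0^3/2 (sin(4*π*x/3)) v dx − v(3/2) for all v ∈ V.

Multiply both sides by a test function v and integrate from 0 to 3/2:
  ∫_0^3/2 −u''(x) v(x) dx = ∫_0^3/2 f(x) v(x) dx.
Integrate the LHS by parts once:
  ∫_0^3/2 −u'' v dx = −[u'(x) v(x)]_0^3/2 + ∫_0^3/2 u'(x) v'(x) dx.
Thus ∫_0^3/2 u'(x) v'(x) dx = ∫_0^3/2 f(x) v(x) dx + [u'(x) v(x)]_0^3/2.
Choose V so that boundary terms are either known or forced to vanish.
Mixed BC: u(0) = 0 (Dirichlet) and u'(3/2) = -1 (Neumann). Define V = {v ∈ H^1(0, 3/2) : v(0) = 0}. Then [u' v]_0^3/2 = u'(3/2)·v(3/2) − u'(0)·0 = − v(3/2).
Weak formulation: find u (satisfying any essential BC) such that ∫_0^3/2 u'(x) v'(x) dx = ∫_0^3/2 f v dx − v(3/2) for all v ∈ V (Dirichlet at 0 absorbed into V; Neumann datum at x = 3/2 contributes the boundary term).
Substituting f(x) = sin(4*π*x/3), the right-hand side is ∫_0^3/2 (sin(4*π*x/3)) v dx − v(3/2).


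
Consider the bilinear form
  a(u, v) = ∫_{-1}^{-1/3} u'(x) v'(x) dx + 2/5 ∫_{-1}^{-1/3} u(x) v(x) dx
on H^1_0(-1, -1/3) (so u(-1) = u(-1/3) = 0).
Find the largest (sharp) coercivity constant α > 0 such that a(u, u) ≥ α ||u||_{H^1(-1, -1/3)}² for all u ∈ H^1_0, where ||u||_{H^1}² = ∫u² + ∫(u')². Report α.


α = (8 + 45*π^2)/(5*(4 + 9*π^2))

Coercivity of a(·,·) on H^1_0(-1, -1/3) means a(u, u) ≥ α ||u||_{H^1}² for every u ∈ H^1_0.
The interval has length L = 2/3, and Poincaré/coercivity depend only on L. Here a(u, u) = ∫(u')² + (2/5)·∫u².
Here 0 < c = 2/5 < 1. The condition a(u,u) ≥ α||u||_{H^1}² reads (1−α)∫(u')² ≥ (α−c)∫u². Any admissible α is ≤ 1 (rapidly oscillating u have ∫u²/∫(u')² → 0), and α = 1 would force 0 ≥ (1−c)∫u², impossible since c < 1; so 1−α > 0. By the sharp Poincaré inequality on H^1_0 of an interval of length L, ∫(u')² ≥ (π/L)²∫u² with equality for the first sine mode sin(π(x−x₀)/L) (x₀ the left endpoint), so the inequality holds for all u iff (1−α)(π/L)² ≥ α − c, i.e. α ≤ ((π/L)² + c)/((π/L)² + 1) = (1 + c(L/π)²)/(1 + (L/π)²). With (π/L)² = 9*π^2/4 and c = 2/5, the largest admissible constant is α = ((π/L)² + c)/((π/L)² + 1).
Simplifying, α = (8 + 45*π^2)/(5*(4 + 9*π^2)).


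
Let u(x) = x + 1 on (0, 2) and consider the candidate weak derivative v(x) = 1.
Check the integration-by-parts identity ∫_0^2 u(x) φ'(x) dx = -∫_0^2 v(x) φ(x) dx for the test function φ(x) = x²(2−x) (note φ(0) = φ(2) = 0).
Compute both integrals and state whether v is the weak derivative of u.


LHS = -4/3, RHS = -4/3. Yes, v = u' weakly.

u(x) = x + 1, classical derivative u'(x) = 1.
φ(x) = x²(2−x), so φ'(x) = x*(4 - 3*x).
Note φ(0) = φ(2) = 0, so the boundary term u·φ vanishes.
LHS = ∫_0^2 u(x) φ'(x) dx = ∫_0^2 (-3*x^3 + x^2 + 4*x) dx. Term by term:
  ∫_0^2 -3*x^3 dx = -12;  ∫_0^2 x^2 dx = 8/3;  ∫_0^2 4*x dx = 8.
Sum: -12 + 8/3 + 8 = -4/3.
So LHS = -4/3.
∫_0^2 v(x) φ(x) dx = ∫_0^2 (-x^3 + 2*x^2) dx. Term by term:
  ∫_0^2 -x^3 dx = -4;  ∫_0^2 2*x^2 dx = 16/3.
Sum: -4 + 16/3 = 4/3.
So RHS = -∫_0^2 v(x) φ(x) dx = -4/3.
LHS = RHS, so the identity holds for this test φ.
Moreover u is smooth here and v(x) = u'(x) = 1 pointwise, so the identity holds for every test function. Hence v is the weak derivative of u.


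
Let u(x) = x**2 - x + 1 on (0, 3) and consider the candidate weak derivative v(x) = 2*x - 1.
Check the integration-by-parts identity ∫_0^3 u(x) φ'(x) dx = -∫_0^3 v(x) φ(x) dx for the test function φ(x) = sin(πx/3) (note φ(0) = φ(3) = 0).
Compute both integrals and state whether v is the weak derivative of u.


LHS = -12/π, RHS = -12/π. Yes, v = u' weakly.

u(x) = x**2 - x + 1, classical derivative u'(x) = 2*x - 1.
φ(x) = sin(πx/3), so φ'(x) = π*cos(π*x/3)/3.
Note φ(0) = φ(3) = 0, so the boundary term u·φ vanishes.
LHS = ∫_0^3 u(x) φ'(x) dx = ∫_0^3 (π*x^2*cos(π*x/3)/3 - π*x*cos(π*x/3)/3 + π*cos(π*x/3)/3) dx. Term by term:
  ∫_0^3 π*cos(π*x/3)/3 dx = 0;  ∫_0^3 -π*x*cos(π*x/3)/3 dx = 6/π;  ∫_0^3 π*x^2*cos(π*x/3)/3 dx = -18/π.
Sum: 0 + 6/π − 18/π = -12/π.
So LHS = -12/π.
∫_0^3 v(x) φ(x) dx = ∫_0^3 (2*x*sin(π*x/3) - sin(π*x/3)) dx. Term by term:
  ∫_0^3 -sin(π*x/3) dx = -6/π;  ∫_0^3 2*x*sin(π*x/3) dx = 18/π.
Sum: -6/π + 18/π = 12/π.
So RHS = -∫_0^3 v(x) φ(x) dx = -12/π.
LHS = RHS, so the identity holds for this test φ.
Moreover u is smooth here and v(x) = u'(x) = 2*x - 1 pointwise, so the identity holds for every test function. Hence v is the weak derivative of u.


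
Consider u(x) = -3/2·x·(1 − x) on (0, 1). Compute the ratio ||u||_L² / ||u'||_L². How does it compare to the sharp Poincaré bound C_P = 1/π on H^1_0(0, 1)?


||u||_L² / ||u'||_L² = sqrt(10)/10 < C_P = 1/π.

u(x) = -3/2·x·(1 − x), so u'(x) = 3*x - 3/2.
u(x) = -3/2·x·(1 − x) vanishes at x = 0 and x = 1, so u ∈ H^1_0(0, 1). Differentiate via the product rule and integrate the resulting polynomials term by term.
  ∫_0^1 u² dx = ∫_0^1 (9*x^4/4 - 9*x^3/2 + 9*x^2/4) dx. Term by term:
    ∫_0^1 9*x^4/4 dx = 9/20;  ∫_0^1 -9*x^3/2 dx = -9/8;  ∫_0^1 9*x^2/4 dx = 3/4.
  Sum: 9/20 − 9/8 + 3/4 = 3/40.
  ∫_0^1 (u')² dx = ∫_0^1 (9*x^2 - 9*x + 9/4) dx. Term by term:
    ∫_0^1 9*x^2 dx = 3;  ∫_0^1 -9*x dx = -9/2;  ∫_0^1 9/4 dx = 9/4.
  Sum: 3 − 9/2 + 9/4 = 3/4.
∫_0^1 u² dx = 3/40, so ||u||_L² = sqrt(30)/20.
∫_0^1 (u')² dx = 3/4, so ||u'||_L² = sqrt(3)/2.
Ratio ||u||_L² / ||u'||_L² = sqrt(10)/10.
Sharp Poincaré constant on H^1_0(0, 1) is C_P = L/π = 1/π, achieved by sin(π·x).
A polynomial bump cannot attain the sharp Poincaré constant (only the first sine eigenfunction does), so the ratio is strictly less than C_P, consistent with ||u||_L² ≤ C_P ||u'||_L².


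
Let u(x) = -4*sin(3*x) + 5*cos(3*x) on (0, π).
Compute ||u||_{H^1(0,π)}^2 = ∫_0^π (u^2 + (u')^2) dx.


||u||_{H^1(0,π)}^2 = 205*π

u'(x) = -15*sin(3*x) - 12*cos(3*x).
Expand u² and (u')² and integrate term by term on (0, π), using: for integers n ≥ 1, ∫_0^π sin²(nx) dx = ∫_0^π cos²(nx) dx = π/2; for n ≠ n', ∫_0^π sin(nx)sin(n'x) dx = ∫_0^π cos(nx)cos(n'x) dx = 0; and by product-to-sum, ∫_0^π sin(nx)cos(n'x) dx = ½∫_0^π [sin((n+n')x) + sin((n−n')x)] dx, which is 0 when n+n' is even and 2n/(n²−n'²) when n+n' is odd (it need not vanish on (0, π)).
  u² squared terms: (-4)²·∫sin(3x)² dx = 16·π/2 = 8*π;  (5)²·∫cos(3x)² dx = 25·π/2 = 25*π/2.
  u² cross terms: 2·(-4)·(5)·∫sin(3x)·cos(3x) dx = -40·(0) = 0.
  So ∫_0^π u² dx = 8*π + 25*π/2 + 0 = 41*π/2.
  (u')² squared terms: (-15)²·∫sin(3x)² dx = 225·π/2 = 225*π/2;  (-12)²·∫cos(3x)² dx = 144·π/2 = 72*π.
  (u')² cross terms: 2·(-15)·(-12)·∫sin(3x)·cos(3x) dx = 360·(0) = 0.
  So ∫_0^π (u')² dx = 225*π/2 + 72*π + 0 = 369*π/2.
||u||_{H^1}^2 = (41*π/2) + (369*π/2) = 205*π.


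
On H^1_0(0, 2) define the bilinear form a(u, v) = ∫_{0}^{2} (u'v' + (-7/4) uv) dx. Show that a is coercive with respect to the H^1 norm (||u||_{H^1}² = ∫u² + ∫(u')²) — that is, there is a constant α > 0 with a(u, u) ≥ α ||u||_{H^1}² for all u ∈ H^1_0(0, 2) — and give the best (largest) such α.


α = (-7 + π^2)/(4 + π^2)

Coercivity of a(·,·) on H^1_0(0, 2) means a(u, u) ≥ α ||u||_{H^1}² for every u ∈ H^1_0.
The interval has length L = 2, and Poincaré/coercivity depend only on L. Here a(u, u) = ∫(u')² + (-7/4)·∫u².
Here c = -7/4 < 0 with |c| < (π/L)² = π^2/4, so coercivity still holds. The condition a(u,u) ≥ α||u||_{H^1}² reads (1−α)∫(u')² ≥ (α−c)∫u². Any admissible α is ≤ 1 (rapidly oscillating u have ∫u²/∫(u')² → 0), and α = 1 would force 0 ≥ (1−c)∫u², impossible since c < 1; so 1−α > 0. By the sharp Poincaré inequality on H^1_0 of an interval of length L, ∫(u')² ≥ (π/L)²∫u² with equality for the first sine mode sin(π(x−x₀)/L) (x₀ the left endpoint), so the inequality holds for all u iff (1−α)(π/L)² ≥ α − c, i.e. α ≤ ((π/L)² + c)/((π/L)² + 1) = (1 + c(L/π)²)/(1 + (L/π)²). (Direct route, valid since c ≤ 0: Poincaré gives c∫u² ≥ c(L/π)²∫(u')², so a(u,u) ≥ (1 + c(L/π)²)∫(u')², while ||u||_{H^1}² ≤ (1 + (L/π)²)∫(u')²; dividing yields the same α.) With (π/L)² = π^2/4 and c = -7/4, the largest admissible constant is α = ((π/L)² + c)/((π/L)² + 1).
Simplifying, α = (-7 + π^2)/(4 + π^2).


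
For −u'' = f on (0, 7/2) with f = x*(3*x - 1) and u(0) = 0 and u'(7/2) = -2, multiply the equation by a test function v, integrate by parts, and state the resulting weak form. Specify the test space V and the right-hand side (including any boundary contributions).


V = {v ∈ H^1(0, 7/2) : v(0) = 0} (test functions vanish at x = 0 where u is specified); weak form: ∫_0^7/2 u'v' dx = ∫_0^7/2 (x*(3*x - 1)) v dx − 2·v(7/2) for all v ∈ V.

Multiply both sides by a test function v and integrate from 0 to 7/2:
  ∫_0^7/2 −u''(x) v(x) dx = ∫_0^7/2 f(x) v(x) dx.
Integrate the LHS by parts once:
  ∫_0^7/2 −u'' v dx = −[u'(x) v(x)]_0^7/2 + ∫_0^7/2 u'(x) v'(x) dx.
Thus ∫_0^7/2 u'(x) v'(x) dx = ∫_0^7/2 f(x) v(x) dx + [u'(x) v(x)]_0^7/2.
Choose V so that boundary terms are either known or forced to vanish.
Mixed BC: u(0) = 0 (Dirichlet) and u'(7/2) = -2 (Neumann). Define V = {v ∈ H^1(0, 7/2) : v(0) = 0}. Then [u' v]_0^7/2 = u'(7/2)·v(7/2) − u'(0)·0 = − 2·v(7/2).
Weak formulation: find u (satisfying any essential BC) such that ∫_0^7/2 u'(x) v'(x) dx = ∫_0^7/2 f v dx − 2·v(7/2) for all v ∈ V (Dirichlet at 0 absorbed into V; Neumann datum at x = 7/2 contributes the boundary term).
Substituting f(x) = x*(3*x - 1), the right-hand side is ∫_0^7/2 (x*(3*x - 1)) v dx − 2·v(7/2).


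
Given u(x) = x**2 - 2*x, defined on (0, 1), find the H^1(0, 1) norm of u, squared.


||u||_{H^1}^2 = 28/15

The H^1 norm (squared) on an interval (0, L) is
  ||u||_{H^1}^2 = ∫_0^L u(x)^2 dx + ∫_0^L u'(x)^2 dx.
Compute u'(x) = 2*x - 2.
Then u(x)^2 = x**4 - 4*x**3 + 4*x**2 and u'(x)^2 = 4*x**2 - 8*x + 4.
Integrate each monomial from 0 to 1 using ∫_0^1 c·x^n dx = c·1^(n+1)/(n+1):
  ∫_0^1 u(x)^2 dx = ∫_0^1 (x^4 - 4*x^3 + 4*x^2) dx. Term by term:
    ∫_0^1 x^4 dx = 1/5;  ∫_0^1 -4*x^3 dx = -1;  ∫_0^1 4*x^2 dx = 4/3.
  Sum: 1/5 − 1 + 4/3 = 8/15.
  ∫_0^1 u'(x)^2 dx = ∫_0^1 (4*x^2 - 8*x + 4) dx. Term by term:
    ∫_0^1 4*x^2 dx = 4/3;  ∫_0^1 -8*x dx = -4;  ∫_0^1 4 dx = 4.
  Sum: 4/3 − 4 + 4 = 4/3.
Adding: ||u||_{H^1}^2 = 8/15 + 4/3 = 28/15.


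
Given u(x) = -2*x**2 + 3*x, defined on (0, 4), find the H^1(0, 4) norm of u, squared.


||u||_{H^1}^2 = 6428/15

The H^1 norm (squared) on an interval (0, L) is
  ||u||_{H^1}^2 = ∫_0^L u(x)^2 dx + ∫_0^L u'(x)^2 dx.
Compute u'(x) = 3 - 4*x.
Then u(x)^2 = 4*x**4 - 12*x**3 + 9*x**2 and u'(x)^2 = 16*x**2 - 24*x + 9.
Integrate each monomial from 0 to 4 using ∫_0^4 c·x^n dx = c·4^(n+1)/(n+1):
  ∫_0^4 u(x)^2 dx = ∫_0^4 (4*x^4 - 12*x^3 + 9*x^2) dx. Term by term:
    ∫_0^4 4*x^4 dx = 4096/5;  ∫_0^4 -12*x^3 dx = -768;  ∫_0^4 9*x^2 dx = 192.
  Sum: 4096/5 − 768 + 192 = 1216/5.
  ∫_0^4 u'(x)^2 dx = ∫_0^4 (16*x^2 - 24*x + 9) dx. Term by term:
    ∫_0^4 16*x^2 dx = 1024/3;  ∫_0^4 -24*x dx = -192;  ∫_0^4 9 dx = 36.
  Sum: 1024/3 − 192 + 36 = 556/3.
Adding: ||u||_{H^1}^2 = 1216/5 + 556/3 = 6428/15.


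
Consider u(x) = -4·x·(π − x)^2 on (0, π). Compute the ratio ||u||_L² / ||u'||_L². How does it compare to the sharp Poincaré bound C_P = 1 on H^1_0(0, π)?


||u||_L² / ||u'||_L² = sqrt(14)*π/14 < C_P = 1.

u(x) = -4·x·(π − x)^2, so u'(x) = 4*(π - 3*x)*(x - π).
u(x) = -4·x·(π − x)^2 vanishes at x = 0 and x = π, so u ∈ H^1_0(0, π). Differentiate via the product rule and integrate the resulting polynomials term by term.
  ∫_0^π u² dx = ∫_0^π (16*x^6 - 64*π*x^5 + 96*π^2*x^4 - 64*π^3*x^3 + 16*π^4*x^2) dx. Term by term:
    ∫_0^π 16*x^6 dx = 16*π^7/7;  ∫_0^π -64*π*x^5 dx = -32*π^7/3;  ∫_0^π 96*π^2*x^4 dx = 96*π^7/5;
    ∫_0^π -64*π^3*x^3 dx = -16*π^7;  ∫_0^π 16*π^4*x^2 dx = 16*π^7/3.
  Sum: 16*π^7/7 − 32*π^7/3 + 96*π^7/5 − 16*π^7 + 16*π^7/3 = 16*π^7/105.
  ∫_0^π (u')² dx = ∫_0^π (144*x^4 - 384*π*x^3 + 352*π^2*x^2 - 128*π^3*x + 16*π^4) dx. Term by term:
    ∫_0^π 144*x^4 dx = 144*π^5/5;  ∫_0^π -384*π*x^3 dx = -96*π^5;  ∫_0^π 352*π^2*x^2 dx = 352*π^5/3;
    ∫_0^π -128*π^3*x dx = -64*π^5;  ∫_0^π 16*π^4 dx = 16*π^5.
  Sum: 144*π^5/5 − 96*π^5 + 352*π^5/3 − 64*π^5 + 16*π^5 = 32*π^5/15.
∫_0^π u² dx = 16*π^7/105, so ||u||_L² = 4*sqrt(105)*π^(7/2)/105.
∫_0^π (u')² dx = 32*π^5/15, so ||u'||_L² = 4*sqrt(30)*π^(5/2)/15.
Ratio ||u||_L² / ||u'||_L² = sqrt(14)*π/14.
Sharp Poincaré constant on H^1_0(0, π) is C_P = L/π = 1, achieved by sin(x).
A polynomial bump cannot attain the sharp Poincaré constant (only the first sine eigenfunction does), so the ratio is strictly less than C_P, consistent with ||u||_L² ≤ C_P ||u'||_L².


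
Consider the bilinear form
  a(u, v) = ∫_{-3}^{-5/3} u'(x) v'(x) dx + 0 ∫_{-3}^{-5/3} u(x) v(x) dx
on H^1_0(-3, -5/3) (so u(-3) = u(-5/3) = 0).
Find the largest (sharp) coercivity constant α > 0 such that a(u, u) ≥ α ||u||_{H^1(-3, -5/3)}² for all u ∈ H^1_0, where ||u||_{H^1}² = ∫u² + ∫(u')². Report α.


α = 9*π^2/(16 + 9*π^2)

Coercivity of a(·,·) on H^1_0(-3, -5/3) means a(u, u) ≥ α ||u||_{H^1}² for every u ∈ H^1_0.
The interval has length L = 4/3, and Poincaré/coercivity depend only on L. Here a(u, u) = ∫(u')² + (0)·∫u².
Here c = 0, so a(u,u) = ∫(u')² alone. The condition a(u,u) ≥ α||u||_{H^1}² reads (1−α)∫(u')² ≥ (α−c)∫u². Any admissible α is ≤ 1 (rapidly oscillating u have ∫u²/∫(u')² → 0), and α = 1 would force 0 ≥ (1−c)∫u², impossible since c < 1; so 1−α > 0. By the sharp Poincaré inequality on H^1_0 of an interval of length L, ∫(u')² ≥ (π/L)²∫u² with equality for the first sine mode sin(π(x−x₀)/L) (x₀ the left endpoint), so the inequality holds for all u iff (1−α)(π/L)² ≥ α − c, i.e. α ≤ ((π/L)² + c)/((π/L)² + 1) = (1 + c(L/π)²)/(1 + (L/π)²). (Direct route, valid since c ≤ 0: Poincaré gives c∫u² ≥ c(L/π)²∫(u')², so a(u,u) ≥ (1 + c(L/π)²)∫(u')², while ||u||_{H^1}² ≤ (1 + (L/π)²)∫(u')²; dividing yields the same α.) With (π/L)² = 9*π^2/16 and c = 0, the largest admissible constant is α = ((π/L)² + c)/((π/L)² + 1).
Simplifying, α = 9*π^2/(16 + 9*π^2).
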